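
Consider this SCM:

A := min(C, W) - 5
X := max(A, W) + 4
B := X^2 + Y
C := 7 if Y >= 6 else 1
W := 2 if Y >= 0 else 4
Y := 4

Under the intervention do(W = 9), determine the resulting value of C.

1

Under do(W=9), the mechanism W := 2 if Y >= 0 else 4 is discarded; W is fixed at 9.
Since C is not a descendant of the intervened variable, it is unaffected.
C = 7 if Y >= 6 else 1  [with Y=4]  = 1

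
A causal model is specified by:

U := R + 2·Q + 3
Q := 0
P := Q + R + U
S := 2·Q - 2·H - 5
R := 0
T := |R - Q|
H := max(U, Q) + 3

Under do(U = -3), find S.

-11

The intervention breaks the incoming arrows to U: U := R + 2·Q + 3 no longer applies, and U = -3.
H = max(U, Q) + 3  [with U=-3, Q=0]  = 3
S = 2·Q - 2·H - 5  [with Q=0, H=3]  = -11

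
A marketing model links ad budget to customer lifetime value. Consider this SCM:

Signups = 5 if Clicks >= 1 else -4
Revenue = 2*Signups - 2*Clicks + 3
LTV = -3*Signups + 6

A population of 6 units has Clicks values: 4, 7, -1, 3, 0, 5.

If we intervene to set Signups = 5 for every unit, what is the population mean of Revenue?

Under do(Signups=5), Signups's equation is replaced by Signups=5 for every unit. Per-unit Revenue: 5, -1, 15, 7, 13, 3. Mean = 7.

7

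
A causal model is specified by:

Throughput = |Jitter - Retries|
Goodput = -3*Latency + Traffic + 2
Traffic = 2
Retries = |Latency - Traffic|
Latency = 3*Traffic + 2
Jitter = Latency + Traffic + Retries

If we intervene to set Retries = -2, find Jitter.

8

The intervention breaks the incoming arrows to Retries: Retries = |Latency - Traffic| no longer applies, and Retries = -2.
Latency = 3*Traffic + 2  [with Traffic=2]  = 8
Jitter = Latency + Traffic + Retries  [with Latency=8, Traffic=2, Retries=-2]  = 8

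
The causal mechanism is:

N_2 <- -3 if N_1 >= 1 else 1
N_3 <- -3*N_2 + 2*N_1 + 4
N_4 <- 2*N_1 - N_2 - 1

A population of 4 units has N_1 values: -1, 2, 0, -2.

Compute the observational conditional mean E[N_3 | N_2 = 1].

Observing N_2=1 restricts to units where N_2's equation naturally yields 1: N_1 ∈ {-1, 0, -2}. In that subpopulation N_3 = -1, 1, -3, mean -1.

-1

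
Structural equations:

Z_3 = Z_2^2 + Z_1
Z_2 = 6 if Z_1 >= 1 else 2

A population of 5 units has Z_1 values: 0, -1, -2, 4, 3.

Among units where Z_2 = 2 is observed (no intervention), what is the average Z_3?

3

E[Z_3|Z_2=2] averages over only the 3 units with Z_2=2 (Z_1 = 0, -1, -2): Z_3 = 4, 3, 2, mean 3.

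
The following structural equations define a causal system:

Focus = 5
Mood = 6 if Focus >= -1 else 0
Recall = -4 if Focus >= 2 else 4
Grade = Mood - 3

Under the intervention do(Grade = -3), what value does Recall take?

-4

Under do(Grade=-3), the mechanism Grade = Mood - 3 is discarded; Grade is fixed at -3.
Since Recall is not a descendant of the intervened variable, it is unaffected.
Recall = -4 if Focus >= 2 else 4  [with Focus=5]  = -4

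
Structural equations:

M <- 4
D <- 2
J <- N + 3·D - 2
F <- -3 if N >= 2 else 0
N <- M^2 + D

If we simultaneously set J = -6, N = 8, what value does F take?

-3

Under do(J = -6, N = 8), each intervened variable's structural equation is replaced by its fixed value.
F = -3 if N >= 2 else 0  [with N=8]  = -3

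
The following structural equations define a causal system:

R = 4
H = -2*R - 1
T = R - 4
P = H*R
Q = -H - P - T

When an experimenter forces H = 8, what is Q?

-40

do(H=8) replaces the equation H = -2*R - 1 with the constant H = 8.
T = R - 4  [with R=4]  = 0
P = H*R  [with H=8, R=4]  = 32
Q = -H - P - T  [with H=8, P=32, T=0]  = -40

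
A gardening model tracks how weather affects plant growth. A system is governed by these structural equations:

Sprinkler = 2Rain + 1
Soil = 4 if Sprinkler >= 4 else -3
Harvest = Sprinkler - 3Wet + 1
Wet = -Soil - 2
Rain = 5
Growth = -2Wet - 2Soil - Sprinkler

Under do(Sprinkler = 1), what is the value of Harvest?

-1

Under do(Sprinkler=1), the mechanism Sprinkler = 2Rain + 1 is discarded; Sprinkler is fixed at 1.
Soil = 4 if Sprinkler >= 4 else -3  [with Sprinkler=1]  = -3
Wet = -Soil - 2  [with Soil=-3]  = 1
Harvest = Sprinkler - 3Wet + 1  [with Sprinkler=1, Wet=1]  = -1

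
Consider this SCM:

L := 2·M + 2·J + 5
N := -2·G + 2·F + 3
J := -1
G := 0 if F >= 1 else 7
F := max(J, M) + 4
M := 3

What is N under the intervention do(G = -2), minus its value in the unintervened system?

Intervening sets G = -2 and removes its equation (G := 0 if F >= 1 else 7).
F = max(J, M) + 4  [with J=-1, M=3]  = 7
N = -2·G + 2·F + 3  [with G=-2, F=7]  = 21
Without intervention: F = max(J, M) + 4  [with J=-1, M=3]  = 7; G = 0 if F >= 1 else 7  [with F=7]  = 0; N = -2·G + 2·F + 3  [with G=0, F=7]  = 17.
Change = 21 − 17 = 4.

4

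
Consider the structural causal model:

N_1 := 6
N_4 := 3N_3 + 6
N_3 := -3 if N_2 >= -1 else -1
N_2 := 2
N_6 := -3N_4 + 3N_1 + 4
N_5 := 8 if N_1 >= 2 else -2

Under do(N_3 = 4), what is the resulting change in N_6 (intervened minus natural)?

The intervention breaks the incoming arrows to N_3: N_3 := -3 if N_2 >= -1 else -1 no longer applies, and N_3 = 4.
N_4 = 3N_3 + 6  [with N_3=4]  = 18
N_6 = -3N_4 + 3N_1 + 4  [with N_4=18, N_1=6]  = -32
Without intervention: N_3 = -3 if N_2 >= -1 else -1  [with N_2=2]  = -3; N_4 = 3N_3 + 6  [with N_3=-3]  = -3; N_6 = -3N_4 + 3N_1 + 4  [with N_4=-3, N_1=6]  = 31.
Change = -32 − 31 = -63.

-63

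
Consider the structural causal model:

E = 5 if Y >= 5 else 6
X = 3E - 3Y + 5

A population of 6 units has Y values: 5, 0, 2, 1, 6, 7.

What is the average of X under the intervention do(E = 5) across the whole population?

The intervention sets E=5 in all 6 units regardless of Y. Recomputing X per unit gives 5, 20, 14, 17, 2, -1; average 9.5.

9.5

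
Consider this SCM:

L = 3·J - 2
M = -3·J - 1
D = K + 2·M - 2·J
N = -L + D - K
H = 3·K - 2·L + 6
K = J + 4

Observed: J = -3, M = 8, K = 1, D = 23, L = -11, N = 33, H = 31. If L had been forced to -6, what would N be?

The intervention breaks the incoming arrows to L: L = 3·J - 2 no longer applies, and L = -6.
M = -3·J - 1  [with J=-3]  = 8
K = J + 4  [with J=-3]  = 1
D = K + 2·M - 2·J  [with K=1, M=8, J=-3]  = 23
N = -L + D - K  [with L=-6, D=23, K=1]  = 28

28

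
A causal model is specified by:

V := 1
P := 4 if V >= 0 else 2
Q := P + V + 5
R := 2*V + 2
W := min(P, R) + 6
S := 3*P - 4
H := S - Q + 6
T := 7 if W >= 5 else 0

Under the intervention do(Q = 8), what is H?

6

The intervention breaks the incoming arrows to Q: Q := P + V + 5 no longer applies, and Q = 8.
P = 4 if V >= 0 else 2  [with V=1]  = 4
S = 3*P - 4  [with P=4]  = 8
H = S - Q + 6  [with S=8, Q=8]  = 6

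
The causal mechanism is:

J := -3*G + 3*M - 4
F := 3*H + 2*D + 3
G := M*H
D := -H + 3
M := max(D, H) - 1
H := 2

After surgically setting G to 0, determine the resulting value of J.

The intervention breaks the incoming arrows to G: G := M*H no longer applies, and G = 0.
D = -H + 3  [with H=2]  = 1
M = max(D, H) - 1  [with D=1, H=2]  = 1
J = -3*G + 3*M - 4  [with G=0, M=1]  = -1

-1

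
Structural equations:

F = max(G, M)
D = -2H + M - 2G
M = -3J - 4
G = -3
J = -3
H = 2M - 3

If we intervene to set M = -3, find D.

21

do(M=-3) replaces the equation M = -3J - 4 with the constant M = -3.
H = 2M - 3  [with M=-3]  = -9
D = -2H + M - 2G  [with H=-9, M=-3, G=-3]  = 21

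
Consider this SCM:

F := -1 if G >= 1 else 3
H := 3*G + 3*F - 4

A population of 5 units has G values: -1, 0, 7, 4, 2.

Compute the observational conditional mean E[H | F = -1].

Conditioning on F=-1 selects the 3 unit(s) with G ∈ {7, 4, 2}. Their H values: 14, 5, -1. Mean = 6.

6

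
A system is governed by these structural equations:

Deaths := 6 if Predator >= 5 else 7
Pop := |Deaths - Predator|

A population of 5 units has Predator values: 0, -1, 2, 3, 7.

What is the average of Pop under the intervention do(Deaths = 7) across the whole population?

Under do(Deaths=7), Deaths's equation is replaced by Deaths=7 for every unit. Per-unit Pop: 7, 8, 5, 4, 0. Mean = 4.8.

4.8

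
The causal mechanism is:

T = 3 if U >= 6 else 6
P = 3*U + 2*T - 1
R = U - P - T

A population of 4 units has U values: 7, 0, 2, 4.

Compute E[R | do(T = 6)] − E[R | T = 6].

-2.5

Every unit gets T=6 under the intervention. R values become -31, -17, -21, -25; E[R|do(T=6)] = -23.5.
Conditioning on T=6 selects the 3 unit(s) with U ∈ {0, 2, 4}. Their R values: -17, -21, -25. Mean = -21.
Difference = -23.5 − (-21) = -2.5.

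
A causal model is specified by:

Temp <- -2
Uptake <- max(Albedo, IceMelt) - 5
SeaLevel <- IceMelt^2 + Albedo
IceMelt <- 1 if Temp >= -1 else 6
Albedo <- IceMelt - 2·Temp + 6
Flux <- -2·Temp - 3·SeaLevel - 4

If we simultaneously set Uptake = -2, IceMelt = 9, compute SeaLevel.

Under do(Uptake = -2, IceMelt = 9), each intervened variable's structural equation is replaced by its fixed value.
Albedo = IceMelt - 2·Temp + 6  [with IceMelt=9, Temp=-2]  = 19
SeaLevel = IceMelt^2 + Albedo  [with IceMelt=9, Albedo=19]  = 100

100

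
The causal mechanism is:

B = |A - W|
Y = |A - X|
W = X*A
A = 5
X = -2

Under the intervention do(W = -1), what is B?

6

do(W=-1) replaces the equation W = X*A with the constant W = -1.
B = |A - W|  [with A=5, W=-1]  = 6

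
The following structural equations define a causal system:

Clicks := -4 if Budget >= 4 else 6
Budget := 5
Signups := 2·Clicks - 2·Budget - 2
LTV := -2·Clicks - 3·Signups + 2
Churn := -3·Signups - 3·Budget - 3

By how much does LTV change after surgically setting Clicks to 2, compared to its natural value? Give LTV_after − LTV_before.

do(Clicks=2) replaces the equation Clicks := -4 if Budget >= 4 else 6 with the constant Clicks = 2.
Signups = 2·Clicks - 2·Budget - 2  [with Clicks=2, Budget=5]  = -8
LTV = -2·Clicks - 3·Signups + 2  [with Clicks=2, Signups=-8]  = 22
Without intervention: Clicks = -4 if Budget >= 4 else 6  [with Budget=5]  = -4; Signups = 2·Clicks - 2·Budget - 2  [with Clicks=-4, Budget=5]  = -20; LTV = -2·Clicks - 3·Signups + 2  [with Clicks=-4, Signups=-20]  = 70.
Change = 22 − 70 = -48.

-48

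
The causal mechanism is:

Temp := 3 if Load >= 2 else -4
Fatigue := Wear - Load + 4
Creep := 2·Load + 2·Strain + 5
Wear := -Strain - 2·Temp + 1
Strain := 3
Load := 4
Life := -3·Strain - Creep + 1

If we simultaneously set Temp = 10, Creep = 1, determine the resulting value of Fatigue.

Setting Temp = 10, Creep = 1 by intervention discards those variables' equations.
Wear = -Strain - 2·Temp + 1  [with Strain=3, Temp=10]  = -22
Fatigue = Wear - Load + 4  [with Wear=-22, Load=4]  = -22

-22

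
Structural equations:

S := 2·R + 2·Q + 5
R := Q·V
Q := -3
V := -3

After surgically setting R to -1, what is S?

-3

The intervention breaks the incoming arrows to R: R := Q·V no longer applies, and R = -1.
S = 2·R + 2·Q + 5  [with R=-1, Q=-3]  = -3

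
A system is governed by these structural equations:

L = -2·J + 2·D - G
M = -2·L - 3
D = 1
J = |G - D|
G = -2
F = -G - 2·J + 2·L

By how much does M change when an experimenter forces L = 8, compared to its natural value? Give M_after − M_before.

-20

Under do(L=8), the mechanism L = -2·J + 2·D - G is discarded; L is fixed at 8.
M = -2·L - 3  [with L=8]  = -19
Without intervention: J = |G - D|  [with G=-2, D=1]  = 3; L = -2·J + 2·D - G  [with J=3, D=1, G=-2]  = -2; M = -2·L - 3  [with L=-2]  = 1.
Change = -19 − 1 = -20.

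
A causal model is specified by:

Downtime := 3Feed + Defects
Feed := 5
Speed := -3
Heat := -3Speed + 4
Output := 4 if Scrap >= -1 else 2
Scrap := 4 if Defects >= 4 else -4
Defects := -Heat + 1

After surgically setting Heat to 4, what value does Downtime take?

12

The intervention breaks the incoming arrows to Heat: Heat := -3Speed + 4 no longer applies, and Heat = 4.
Defects = -Heat + 1  [with Heat=4]  = -3
Downtime = 3Feed + Defects  [with Feed=5, Defects=-3]  = 12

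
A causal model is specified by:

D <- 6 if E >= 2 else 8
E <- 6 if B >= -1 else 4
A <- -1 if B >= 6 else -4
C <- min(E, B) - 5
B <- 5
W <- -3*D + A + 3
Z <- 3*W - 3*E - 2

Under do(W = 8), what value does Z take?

4

Under do(W=8), the mechanism W <- -3*D + A + 3 is discarded; W is fixed at 8.
E = 6 if B >= -1 else 4  [with B=5]  = 6
Z = 3*W - 3*E - 2  [with W=8, E=6]  = 4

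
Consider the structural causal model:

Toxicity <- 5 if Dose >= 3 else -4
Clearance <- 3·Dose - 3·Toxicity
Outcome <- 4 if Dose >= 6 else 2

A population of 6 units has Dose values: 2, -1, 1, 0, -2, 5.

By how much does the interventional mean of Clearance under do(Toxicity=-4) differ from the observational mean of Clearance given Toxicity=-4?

do(Toxicity=-4) breaks Toxicity's dependence on Dose. With Toxicity=-4 fixed, Clearance across the units is 18, 9, 15, 12, 6, 27, mean 14.5.
E[Clearance|Toxicity=-4] averages over only the 5 units with Toxicity=-4 (Dose = 2, -1, 1, 0, -2): Clearance = 18, 9, 15, 12, 6, mean 12.
Difference = 14.5 − 12 = 2.5.

2.5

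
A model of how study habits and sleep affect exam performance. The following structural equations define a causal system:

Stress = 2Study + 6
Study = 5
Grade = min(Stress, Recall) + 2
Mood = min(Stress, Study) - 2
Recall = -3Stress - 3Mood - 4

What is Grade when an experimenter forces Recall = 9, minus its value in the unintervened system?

70

Intervening sets Recall = 9 and removes its equation (Recall = -3Stress - 3Mood - 4).
Stress = 2Study + 6  [with Study=5]  = 16
Grade = min(Stress, Recall) + 2  [with Stress=16, Recall=9]  = 11
Without intervention: Stress = 2Study + 6  [with Study=5]  = 16; Mood = min(Stress, Study) - 2  [with Stress=16, Study=5]  = 3; Recall = -3Stress - 3Mood - 4  [with Stress=16, Mood=3]  = -61; Grade = min(Stress, Recall) + 2  [with Stress=16, Recall=-61]  = -59.
Change = 11 − (-59) = 70.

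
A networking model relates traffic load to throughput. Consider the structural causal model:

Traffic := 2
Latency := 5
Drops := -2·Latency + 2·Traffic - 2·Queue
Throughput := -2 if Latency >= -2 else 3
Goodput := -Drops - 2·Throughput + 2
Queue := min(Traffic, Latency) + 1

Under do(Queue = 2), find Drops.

-10

The intervention breaks the incoming arrows to Queue: Queue := min(Traffic, Latency) + 1 no longer applies, and Queue = 2.
Drops = -2·Latency + 2·Traffic - 2·Queue  [with Latency=5, Traffic=2, Queue=2]  = -10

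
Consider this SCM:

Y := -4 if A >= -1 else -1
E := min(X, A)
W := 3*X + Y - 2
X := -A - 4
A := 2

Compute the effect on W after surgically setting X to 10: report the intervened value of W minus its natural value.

48

do(X=10) replaces the equation X := -A - 4 with the constant X = 10.
Y = -4 if A >= -1 else -1  [with A=2]  = -4
W = 3*X + Y - 2  [with X=10, Y=-4]  = 24
Without intervention: X = -A - 4  [with A=2]  = -6; Y = -4 if A >= -1 else -1  [with A=2]  = -4; W = 3*X + Y - 2  [with X=-6, Y=-4]  = -24.
Change = 24 − (-24) = 48.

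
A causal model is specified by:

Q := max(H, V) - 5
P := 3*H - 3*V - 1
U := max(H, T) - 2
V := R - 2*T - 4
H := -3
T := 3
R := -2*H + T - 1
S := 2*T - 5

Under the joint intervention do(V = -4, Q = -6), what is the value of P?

2

Under do(V = -4, Q = -6), each intervened variable's structural equation is replaced by its fixed value.
P = 3*H - 3*V - 1  [with H=-3, V=-4]  = 2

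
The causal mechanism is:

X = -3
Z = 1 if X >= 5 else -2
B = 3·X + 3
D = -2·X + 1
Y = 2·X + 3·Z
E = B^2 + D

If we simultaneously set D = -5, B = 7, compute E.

The joint intervention fixes D = -5, B = 7, removing each variable's own equation.
E = B^2 + D  [with B=7, D=-5]  = 44

44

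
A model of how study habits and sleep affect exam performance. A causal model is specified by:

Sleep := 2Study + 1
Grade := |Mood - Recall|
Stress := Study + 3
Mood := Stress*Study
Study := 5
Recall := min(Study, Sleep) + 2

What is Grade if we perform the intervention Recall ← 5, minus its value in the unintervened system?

The intervention breaks the incoming arrows to Recall: Recall := min(Study, Sleep) + 2 no longer applies, and Recall = 5.
Stress = Study + 3  [with Study=5]  = 8
Mood = Stress*Study  [with Stress=8, Study=5]  = 40
Grade = |Mood - Recall|  [with Mood=40, Recall=5]  = 35
Without intervention: Sleep = 2Study + 1  [with Study=5]  = 11; Stress = Study + 3  [with Study=5]  = 8; Mood = Stress*Study  [with Stress=8, Study=5]  = 40; Recall = min(Study, Sleep) + 2  [with Study=5, Sleep=11]  = 7; Grade = |Mood - Recall|  [with Mood=40, Recall=7]  = 33.
Change = 35 − 33 = 2.

2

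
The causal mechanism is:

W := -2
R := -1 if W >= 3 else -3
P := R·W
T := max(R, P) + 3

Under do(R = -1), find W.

Under do(R=-1), the mechanism R := -1 if W >= 3 else -3 is discarded; R is fixed at -1.
W is not downstream of the intervention, so its value is determined by the original equations.

-2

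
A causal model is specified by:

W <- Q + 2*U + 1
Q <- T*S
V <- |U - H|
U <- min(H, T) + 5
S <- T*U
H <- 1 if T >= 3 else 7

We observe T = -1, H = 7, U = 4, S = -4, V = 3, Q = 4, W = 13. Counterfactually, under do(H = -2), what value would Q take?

Under do(H=-2), the mechanism H <- 1 if T >= 3 else 7 is discarded; H is fixed at -2.
U = min(H, T) + 5  [with H=-2, T=-1]  = 3
S = T*U  [with T=-1, U=3]  = -3
Q = T*S  [with T=-1, S=-3]  = 3

3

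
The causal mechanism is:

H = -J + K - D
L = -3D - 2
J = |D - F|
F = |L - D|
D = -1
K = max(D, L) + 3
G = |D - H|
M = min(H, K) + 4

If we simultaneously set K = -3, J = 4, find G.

Setting K = -3, J = 4 by intervention discards those variables' equations.
H = -J + K - D  [with J=4, K=-3, D=-1]  = -6
G = |D - H|  [with D=-1, H=-6]  = 5

5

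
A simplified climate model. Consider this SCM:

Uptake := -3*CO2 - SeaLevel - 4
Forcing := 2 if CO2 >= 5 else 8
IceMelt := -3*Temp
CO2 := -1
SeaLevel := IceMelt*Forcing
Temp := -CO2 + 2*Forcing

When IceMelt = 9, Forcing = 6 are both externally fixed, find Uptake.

-55

The joint intervention fixes IceMelt = 9, Forcing = 6, removing each variable's own equation.
SeaLevel = IceMelt*Forcing  [with IceMelt=9, Forcing=6]  = 54
Uptake = -3*CO2 - SeaLevel - 4  [with CO2=-1, SeaLevel=54]  = -55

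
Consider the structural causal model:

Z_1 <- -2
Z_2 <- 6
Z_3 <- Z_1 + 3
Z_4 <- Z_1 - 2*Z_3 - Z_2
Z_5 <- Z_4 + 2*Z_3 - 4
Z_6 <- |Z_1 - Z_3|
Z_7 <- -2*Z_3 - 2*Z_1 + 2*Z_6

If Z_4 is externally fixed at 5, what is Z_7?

8

The intervention breaks the incoming arrows to Z_4: Z_4 <- Z_1 - 2*Z_3 - Z_2 no longer applies, and Z_4 = 5.
No directed path runs from Z_4 to Z_7, so Z_7 keeps its natural value.
Z_3 = Z_1 + 3  [with Z_1=-2]  = 1
Z_6 = |Z_1 - Z_3|  [with Z_1=-2, Z_3=1]  = 3
Z_7 = -2*Z_3 - 2*Z_1 + 2*Z_6  [with Z_3=1, Z_1=-2, Z_6=3]  = 8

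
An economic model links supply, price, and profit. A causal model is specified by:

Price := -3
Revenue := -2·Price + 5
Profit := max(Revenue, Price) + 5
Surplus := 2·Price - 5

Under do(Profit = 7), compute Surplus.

-11

The intervention breaks the incoming arrows to Profit: Profit := max(Revenue, Price) + 5 no longer applies, and Profit = 7.
Surplus is not downstream of the intervention, so its value is determined by the original equations.
Surplus = 2·Price - 5  [with Price=-3]  = -11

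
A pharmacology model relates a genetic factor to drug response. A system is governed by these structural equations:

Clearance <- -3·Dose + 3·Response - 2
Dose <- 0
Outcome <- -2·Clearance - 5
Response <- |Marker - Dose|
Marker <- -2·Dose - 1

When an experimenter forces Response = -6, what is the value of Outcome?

do(Response=-6) replaces the equation Response <- |Marker - Dose| with the constant Response = -6.
Clearance = -3·Dose + 3·Response - 2  [with Dose=0, Response=-6]  = -20
Outcome = -2·Clearance - 5  [with Clearance=-20]  = 35

35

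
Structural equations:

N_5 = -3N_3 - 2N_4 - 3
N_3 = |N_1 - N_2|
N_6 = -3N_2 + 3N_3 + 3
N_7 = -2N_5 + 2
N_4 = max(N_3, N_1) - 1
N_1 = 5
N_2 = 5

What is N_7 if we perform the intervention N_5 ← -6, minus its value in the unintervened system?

Under do(N_5=-6), the mechanism N_5 = -3N_3 - 2N_4 - 3 is discarded; N_5 is fixed at -6.
N_7 = -2N_5 + 2  [with N_5=-6]  = 14
Without intervention: N_3 = |N_1 - N_2|  [with N_1=5, N_2=5]  = 0; N_4 = max(N_3, N_1) - 1  [with N_3=0, N_1=5]  = 4; N_5 = -3N_3 - 2N_4 - 3  [with N_3=0, N_4=4]  = -11; N_7 = -2N_5 + 2  [with N_5=-11]  = 24.
Change = 14 − 24 = -10.

-10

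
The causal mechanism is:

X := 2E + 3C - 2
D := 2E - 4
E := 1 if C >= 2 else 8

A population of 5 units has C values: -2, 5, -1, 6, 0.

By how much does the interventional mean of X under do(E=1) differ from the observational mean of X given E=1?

The intervention sets E=1 in all 5 units regardless of C. Recomputing X per unit gives -6, 15, -3, 18, 0; average 4.8.
Conditioning on E=1 selects the 2 unit(s) with C ∈ {5, 6}. Their X values: 15, 18. Mean = 16.5.
Difference = 4.8 − 16.5 = -11.7.

-11.7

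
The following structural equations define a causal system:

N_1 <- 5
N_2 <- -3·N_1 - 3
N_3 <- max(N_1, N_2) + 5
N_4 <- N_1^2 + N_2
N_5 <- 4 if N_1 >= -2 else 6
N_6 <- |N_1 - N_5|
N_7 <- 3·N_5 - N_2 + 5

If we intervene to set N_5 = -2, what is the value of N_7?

Under do(N_5=-2), the mechanism N_5 <- 4 if N_1 >= -2 else 6 is discarded; N_5 is fixed at -2.
N_2 = -3·N_1 - 3  [with N_1=5]  = -18
N_7 = 3·N_5 - N_2 + 5  [with N_5=-2, N_2=-18]  = 17

17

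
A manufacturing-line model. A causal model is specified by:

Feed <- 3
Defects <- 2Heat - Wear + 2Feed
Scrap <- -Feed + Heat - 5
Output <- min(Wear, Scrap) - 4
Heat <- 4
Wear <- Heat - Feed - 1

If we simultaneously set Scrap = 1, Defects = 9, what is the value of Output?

-4

Setting Scrap = 1, Defects = 9 by intervention discards those variables' equations.
Wear = Heat - Feed - 1  [with Heat=4, Feed=3]  = 0
Output = min(Wear, Scrap) - 4  [with Wear=0, Scrap=1]  = -4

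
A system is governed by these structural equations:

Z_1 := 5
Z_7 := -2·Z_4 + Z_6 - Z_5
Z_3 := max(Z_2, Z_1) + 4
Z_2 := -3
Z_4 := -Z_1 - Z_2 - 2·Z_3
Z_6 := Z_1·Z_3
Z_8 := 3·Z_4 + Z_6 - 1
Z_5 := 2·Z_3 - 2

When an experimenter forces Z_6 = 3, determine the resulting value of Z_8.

-58

Intervening sets Z_6 = 3 and removes its equation (Z_6 := Z_1·Z_3).
Z_3 = max(Z_2, Z_1) + 4  [with Z_2=-3, Z_1=5]  = 9
Z_4 = -Z_1 - Z_2 - 2·Z_3  [with Z_1=5, Z_2=-3, Z_3=9]  = -20
Z_8 = 3·Z_4 + Z_6 - 1  [with Z_4=-20, Z_6=3]  = -58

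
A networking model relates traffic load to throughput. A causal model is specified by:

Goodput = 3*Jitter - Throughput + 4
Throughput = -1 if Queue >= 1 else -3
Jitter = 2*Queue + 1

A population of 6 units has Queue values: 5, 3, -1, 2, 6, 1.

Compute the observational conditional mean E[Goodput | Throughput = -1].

E[Goodput|Throughput=-1] averages over only the 5 units with Throughput=-1 (Queue = 5, 3, 2, 6, 1): Goodput = 38, 26, 20, 44, 14, mean 28.4.

28.4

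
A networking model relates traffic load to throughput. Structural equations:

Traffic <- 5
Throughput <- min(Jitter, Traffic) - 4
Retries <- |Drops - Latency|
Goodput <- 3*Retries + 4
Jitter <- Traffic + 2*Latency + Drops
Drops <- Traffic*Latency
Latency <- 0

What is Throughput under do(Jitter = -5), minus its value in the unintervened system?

-10

The intervention breaks the incoming arrows to Jitter: Jitter <- Traffic + 2*Latency + Drops no longer applies, and Jitter = -5.
Throughput = min(Jitter, Traffic) - 4  [with Jitter=-5, Traffic=5]  = -9
Without intervention: Drops = Traffic*Latency  [with Traffic=5, Latency=0]  = 0; Jitter = Traffic + 2*Latency + Drops  [with Traffic=5, Latency=0, Drops=0]  = 5; Throughput = min(Jitter, Traffic) - 4  [with Jitter=5, Traffic=5]  = 1.
Change = -9 − 1 = -10.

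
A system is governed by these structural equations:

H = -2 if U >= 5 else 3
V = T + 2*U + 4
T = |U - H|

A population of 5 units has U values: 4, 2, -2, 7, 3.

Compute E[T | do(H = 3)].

2.2

Every unit gets H=3 under the intervention. T values become 1, 1, 5, 4, 0; E[T|do(H=3)] = 2.2.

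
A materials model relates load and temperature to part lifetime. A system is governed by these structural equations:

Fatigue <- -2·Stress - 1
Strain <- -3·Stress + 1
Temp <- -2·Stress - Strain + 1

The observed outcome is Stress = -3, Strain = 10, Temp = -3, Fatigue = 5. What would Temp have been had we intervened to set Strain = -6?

13

The intervention breaks the incoming arrows to Strain: Strain <- -3·Stress + 1 no longer applies, and Strain = -6.
Temp = -2·Stress - Strain + 1  [with Stress=-3, Strain=-6]  = 13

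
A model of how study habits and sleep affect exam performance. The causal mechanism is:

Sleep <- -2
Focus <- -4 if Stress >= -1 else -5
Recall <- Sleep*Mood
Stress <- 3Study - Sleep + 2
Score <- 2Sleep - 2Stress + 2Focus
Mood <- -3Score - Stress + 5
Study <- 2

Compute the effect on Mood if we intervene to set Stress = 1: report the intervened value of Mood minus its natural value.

-45

The intervention breaks the incoming arrows to Stress: Stress <- 3Study - Sleep + 2 no longer applies, and Stress = 1.
Focus = -4 if Stress >= -1 else -5  [with Stress=1]  = -4
Score = 2Sleep - 2Stress + 2Focus  [with Sleep=-2, Stress=1, Focus=-4]  = -14
Mood = -3Score - Stress + 5  [with Score=-14, Stress=1]  = 46
Without intervention: Stress = 3Study - Sleep + 2  [with Study=2, Sleep=-2]  = 10; Focus = -4 if Stress >= -1 else -5  [with Stress=10]  = -4; Score = 2Sleep - 2Stress + 2Focus  [with Sleep=-2, Stress=10, Focus=-4]  = -32; Mood = -3Score - Stress + 5  [with Score=-32, Stress=10]  = 91.
Change = 46 − 91 = -45.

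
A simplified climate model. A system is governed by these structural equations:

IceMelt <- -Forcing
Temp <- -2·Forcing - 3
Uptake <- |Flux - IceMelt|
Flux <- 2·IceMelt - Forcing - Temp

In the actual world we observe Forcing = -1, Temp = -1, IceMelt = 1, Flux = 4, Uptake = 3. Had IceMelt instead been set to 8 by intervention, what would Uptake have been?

10

do(IceMelt=8) replaces the equation IceMelt <- -Forcing with the constant IceMelt = 8.
Temp = -2·Forcing - 3  [with Forcing=-1]  = -1
Flux = 2·IceMelt - Forcing - Temp  [with IceMelt=8, Forcing=-1, Temp=-1]  = 18
Uptake = |Flux - IceMelt|  [with Flux=18, IceMelt=8]  = 10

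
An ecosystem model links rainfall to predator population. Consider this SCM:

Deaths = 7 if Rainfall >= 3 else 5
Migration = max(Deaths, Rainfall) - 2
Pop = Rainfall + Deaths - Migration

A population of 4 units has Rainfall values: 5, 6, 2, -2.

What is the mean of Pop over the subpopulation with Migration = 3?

Conditioning on Migration=3 selects the 2 unit(s) with Rainfall ∈ {2, -2}. Their Pop values: 4, 0. Mean = 2.

2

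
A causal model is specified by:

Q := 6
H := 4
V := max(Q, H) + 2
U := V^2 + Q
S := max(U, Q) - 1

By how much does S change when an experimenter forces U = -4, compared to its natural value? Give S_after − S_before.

Intervening sets U = -4 and removes its equation (U := V^2 + Q).
S = max(U, Q) - 1  [with U=-4, Q=6]  = 5
Without intervention: V = max(Q, H) + 2  [with Q=6, H=4]  = 8; U = V^2 + Q  [with V=8, Q=6]  = 70; S = max(U, Q) - 1  [with U=70, Q=6]  = 69.
Change = 5 − 69 = -64.

-64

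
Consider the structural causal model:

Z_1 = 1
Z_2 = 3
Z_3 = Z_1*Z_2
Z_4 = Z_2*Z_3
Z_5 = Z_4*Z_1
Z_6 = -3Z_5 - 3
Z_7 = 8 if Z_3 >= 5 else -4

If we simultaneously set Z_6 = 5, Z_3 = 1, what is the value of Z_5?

3

Under do(Z_6 = 5, Z_3 = 1), each intervened variable's structural equation is replaced by its fixed value.
Z_4 = Z_2*Z_3  [with Z_2=3, Z_3=1]  = 3
Z_5 = Z_4*Z_1  [with Z_4=3, Z_1=1]  = 3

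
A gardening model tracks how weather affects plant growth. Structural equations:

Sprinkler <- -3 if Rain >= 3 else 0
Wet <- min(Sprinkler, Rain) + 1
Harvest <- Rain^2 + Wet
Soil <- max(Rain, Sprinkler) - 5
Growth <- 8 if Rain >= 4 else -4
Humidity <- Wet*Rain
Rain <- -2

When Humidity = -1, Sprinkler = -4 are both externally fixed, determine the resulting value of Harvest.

1

Setting Humidity = -1, Sprinkler = -4 by intervention discards those variables' equations.
Wet = min(Sprinkler, Rain) + 1  [with Sprinkler=-4, Rain=-2]  = -3
Harvest = Rain^2 + Wet  [with Rain=-2, Wet=-3]  = 1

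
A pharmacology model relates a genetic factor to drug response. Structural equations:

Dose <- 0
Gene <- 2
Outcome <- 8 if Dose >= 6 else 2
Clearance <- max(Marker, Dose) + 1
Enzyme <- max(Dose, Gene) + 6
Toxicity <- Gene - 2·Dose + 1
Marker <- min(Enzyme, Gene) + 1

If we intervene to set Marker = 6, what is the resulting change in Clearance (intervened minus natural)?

3

Under do(Marker=6), the mechanism Marker <- min(Enzyme, Gene) + 1 is discarded; Marker is fixed at 6.
Clearance = max(Marker, Dose) + 1  [with Marker=6, Dose=0]  = 7
Without intervention: Enzyme = max(Dose, Gene) + 6  [with Dose=0, Gene=2]  = 8; Marker = min(Enzyme, Gene) + 1  [with Enzyme=8, Gene=2]  = 3; Clearance = max(Marker, Dose) + 1  [with Marker=3, Dose=0]  = 4.
Change = 7 − 4 = 3.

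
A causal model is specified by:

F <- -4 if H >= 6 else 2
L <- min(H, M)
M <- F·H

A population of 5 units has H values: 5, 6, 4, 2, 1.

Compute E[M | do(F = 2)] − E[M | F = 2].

do(F=2) breaks F's dependence on H. With F=2 fixed, M across the units is 10, 12, 8, 4, 2, mean 7.2.
Observing F=2 restricts to units where F's equation naturally yields 2: H ∈ {5, 4, 2, 1}. In that subpopulation M = 10, 8, 4, 2, mean 6.
Difference = 7.2 − 6 = 1.2.

1.2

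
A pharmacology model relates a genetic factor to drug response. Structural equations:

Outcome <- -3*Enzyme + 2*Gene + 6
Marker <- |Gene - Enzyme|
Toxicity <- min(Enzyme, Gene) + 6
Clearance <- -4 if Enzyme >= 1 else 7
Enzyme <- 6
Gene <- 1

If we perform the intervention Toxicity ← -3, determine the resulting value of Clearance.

Intervening sets Toxicity = -3 and removes its equation (Toxicity <- min(Enzyme, Gene) + 6).
No directed path runs from Toxicity to Clearance, so Clearance keeps its natural value.
Clearance = -4 if Enzyme >= 1 else 7  [with Enzyme=6]  = -4

-4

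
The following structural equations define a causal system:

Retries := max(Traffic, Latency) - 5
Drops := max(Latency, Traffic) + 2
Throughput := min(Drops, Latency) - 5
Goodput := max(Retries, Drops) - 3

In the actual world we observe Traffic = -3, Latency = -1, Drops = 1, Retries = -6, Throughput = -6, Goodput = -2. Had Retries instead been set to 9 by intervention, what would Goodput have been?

Under do(Retries=9), the mechanism Retries := max(Traffic, Latency) - 5 is discarded; Retries is fixed at 9.
Drops = max(Latency, Traffic) + 2  [with Latency=-1, Traffic=-3]  = 1
Goodput = max(Retries, Drops) - 3  [with Retries=9, Drops=1]  = 6

6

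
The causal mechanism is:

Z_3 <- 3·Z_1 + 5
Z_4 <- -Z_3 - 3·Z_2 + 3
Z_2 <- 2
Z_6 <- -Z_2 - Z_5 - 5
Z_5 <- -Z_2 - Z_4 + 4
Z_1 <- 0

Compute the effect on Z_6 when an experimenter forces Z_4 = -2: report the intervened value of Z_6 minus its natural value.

Under do(Z_4=-2), the mechanism Z_4 <- -Z_3 - 3·Z_2 + 3 is discarded; Z_4 is fixed at -2.
Z_5 = -Z_2 - Z_4 + 4  [with Z_2=2, Z_4=-2]  = 4
Z_6 = -Z_2 - Z_5 - 5  [with Z_2=2, Z_5=4]  = -11
Without intervention: Z_3 = 3·Z_1 + 5  [with Z_1=0]  = 5; Z_4 = -Z_3 - 3·Z_2 + 3  [with Z_3=5, Z_2=2]  = -8; Z_5 = -Z_2 - Z_4 + 4  [with Z_2=2, Z_4=-8]  = 10; Z_6 = -Z_2 - Z_5 - 5  [with Z_2=2, Z_5=10]  = -17.
Change = -11 − (-17) = 6.

6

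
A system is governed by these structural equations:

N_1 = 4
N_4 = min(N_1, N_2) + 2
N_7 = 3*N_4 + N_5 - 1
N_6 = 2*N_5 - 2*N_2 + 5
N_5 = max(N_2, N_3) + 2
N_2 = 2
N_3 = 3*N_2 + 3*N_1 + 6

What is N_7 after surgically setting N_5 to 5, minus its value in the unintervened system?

Under do(N_5=5), the mechanism N_5 = max(N_2, N_3) + 2 is discarded; N_5 is fixed at 5.
N_4 = min(N_1, N_2) + 2  [with N_1=4, N_2=2]  = 4
N_7 = 3*N_4 + N_5 - 1  [with N_4=4, N_5=5]  = 16
Without intervention: N_3 = 3*N_2 + 3*N_1 + 6  [with N_2=2, N_1=4]  = 24; N_4 = min(N_1, N_2) + 2  [with N_1=4, N_2=2]  = 4; N_5 = max(N_2, N_3) + 2  [with N_2=2, N_3=24]  = 26; N_7 = 3*N_4 + N_5 - 1  [with N_4=4, N_5=26]  = 37.
Change = 16 − 37 = -21.

-21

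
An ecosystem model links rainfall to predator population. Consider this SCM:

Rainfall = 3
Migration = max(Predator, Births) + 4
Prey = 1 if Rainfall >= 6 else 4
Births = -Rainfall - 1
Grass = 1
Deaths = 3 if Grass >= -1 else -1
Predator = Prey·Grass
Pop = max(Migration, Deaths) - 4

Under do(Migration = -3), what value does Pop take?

do(Migration=-3) replaces the equation Migration = max(Predator, Births) + 4 with the constant Migration = -3.
Deaths = 3 if Grass >= -1 else -1  [with Grass=1]  = 3
Pop = max(Migration, Deaths) - 4  [with Migration=-3, Deaths=3]  = -1

-1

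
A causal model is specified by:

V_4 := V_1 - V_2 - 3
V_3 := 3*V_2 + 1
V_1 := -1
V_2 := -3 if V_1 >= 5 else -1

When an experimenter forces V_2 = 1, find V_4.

-5

Under do(V_2=1), the mechanism V_2 := -3 if V_1 >= 5 else -1 is discarded; V_2 is fixed at 1.
V_4 = V_1 - V_2 - 3  [with V_1=-1, V_2=1]  = -5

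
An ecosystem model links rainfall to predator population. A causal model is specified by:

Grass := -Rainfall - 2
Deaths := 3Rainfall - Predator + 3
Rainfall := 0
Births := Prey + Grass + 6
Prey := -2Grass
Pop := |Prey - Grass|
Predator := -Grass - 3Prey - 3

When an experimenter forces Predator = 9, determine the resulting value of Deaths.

Under do(Predator=9), the mechanism Predator := -Grass - 3Prey - 3 is discarded; Predator is fixed at 9.
Deaths = 3Rainfall - Predator + 3  [with Rainfall=0, Predator=9]  = -6

-6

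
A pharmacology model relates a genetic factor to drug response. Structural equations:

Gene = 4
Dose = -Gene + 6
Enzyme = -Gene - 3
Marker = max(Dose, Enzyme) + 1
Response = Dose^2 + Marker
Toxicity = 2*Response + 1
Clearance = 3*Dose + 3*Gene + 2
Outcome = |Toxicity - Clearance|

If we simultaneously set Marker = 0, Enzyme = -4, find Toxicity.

The joint intervention fixes Marker = 0, Enzyme = -4, removing each variable's own equation.
Dose = -Gene + 6  [with Gene=4]  = 2
Response = Dose^2 + Marker  [with Dose=2, Marker=0]  = 4
Toxicity = 2*Response + 1  [with Response=4]  = 9

9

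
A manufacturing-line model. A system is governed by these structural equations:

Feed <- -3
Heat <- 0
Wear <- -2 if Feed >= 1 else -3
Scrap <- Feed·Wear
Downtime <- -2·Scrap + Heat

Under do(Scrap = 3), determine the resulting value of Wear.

Under do(Scrap=3), the mechanism Scrap <- Feed·Wear is discarded; Scrap is fixed at 3.
Since Wear is not a descendant of the intervened variable, it is unaffected.
Wear = -2 if Feed >= 1 else -3  [with Feed=-3]  = -3

-3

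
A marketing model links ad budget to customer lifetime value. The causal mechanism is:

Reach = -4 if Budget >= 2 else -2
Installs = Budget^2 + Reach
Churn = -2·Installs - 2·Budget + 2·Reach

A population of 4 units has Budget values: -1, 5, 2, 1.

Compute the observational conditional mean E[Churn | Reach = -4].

E[Churn|Reach=-4] averages over only the 2 units with Reach=-4 (Budget = 5, 2): Churn = -60, -12, mean -36.

-36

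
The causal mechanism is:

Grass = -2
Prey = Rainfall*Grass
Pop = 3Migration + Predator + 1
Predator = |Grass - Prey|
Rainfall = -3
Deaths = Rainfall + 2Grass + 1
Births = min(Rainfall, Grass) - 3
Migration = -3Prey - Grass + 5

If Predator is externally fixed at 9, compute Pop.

do(Predator=9) replaces the equation Predator = |Grass - Prey| with the constant Predator = 9.
Prey = Rainfall*Grass  [with Rainfall=-3, Grass=-2]  = 6
Migration = -3Prey - Grass + 5  [with Prey=6, Grass=-2]  = -11
Pop = 3Migration + Predator + 1  [with Migration=-11, Predator=9]  = -23

-23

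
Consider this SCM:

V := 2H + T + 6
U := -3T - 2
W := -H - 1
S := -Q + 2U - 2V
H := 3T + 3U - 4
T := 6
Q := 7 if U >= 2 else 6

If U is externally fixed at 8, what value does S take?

Under do(U=8), the mechanism U := -3T - 2 is discarded; U is fixed at 8.
H = 3T + 3U - 4  [with T=6, U=8]  = 38
V = 2H + T + 6  [with H=38, T=6]  = 88
Q = 7 if U >= 2 else 6  [with U=8]  = 7
S = -Q + 2U - 2V  [with Q=7, U=8, V=88]  = -167

-167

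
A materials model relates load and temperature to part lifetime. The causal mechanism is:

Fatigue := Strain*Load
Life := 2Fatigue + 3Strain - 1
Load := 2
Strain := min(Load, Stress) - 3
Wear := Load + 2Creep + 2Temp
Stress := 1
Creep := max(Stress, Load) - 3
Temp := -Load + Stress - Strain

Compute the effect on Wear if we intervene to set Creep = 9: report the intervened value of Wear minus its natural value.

20

The intervention breaks the incoming arrows to Creep: Creep := max(Stress, Load) - 3 no longer applies, and Creep = 9.
Strain = min(Load, Stress) - 3  [with Load=2, Stress=1]  = -2
Temp = -Load + Stress - Strain  [with Load=2, Stress=1, Strain=-2]  = 1
Wear = Load + 2Creep + 2Temp  [with Load=2, Creep=9, Temp=1]  = 22
Without intervention: Strain = min(Load, Stress) - 3  [with Load=2, Stress=1]  = -2; Temp = -Load + Stress - Strain  [with Load=2, Stress=1, Strain=-2]  = 1; Creep = max(Stress, Load) - 3  [with Stress=1, Load=2]  = -1; Wear = Load + 2Creep + 2Temp  [with Load=2, Creep=-1, Temp=1]  = 2.
Change = 22 − 2 = 20.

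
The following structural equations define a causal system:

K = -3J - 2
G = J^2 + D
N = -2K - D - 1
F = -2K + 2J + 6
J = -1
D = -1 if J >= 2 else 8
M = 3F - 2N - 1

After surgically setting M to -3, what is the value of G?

9

The intervention breaks the incoming arrows to M: M = 3F - 2N - 1 no longer applies, and M = -3.
G is not downstream of the intervention, so its value is determined by the original equations.
D = -1 if J >= 2 else 8  [with J=-1]  = 8
G = J^2 + D  [with J=-1, D=8]  = 9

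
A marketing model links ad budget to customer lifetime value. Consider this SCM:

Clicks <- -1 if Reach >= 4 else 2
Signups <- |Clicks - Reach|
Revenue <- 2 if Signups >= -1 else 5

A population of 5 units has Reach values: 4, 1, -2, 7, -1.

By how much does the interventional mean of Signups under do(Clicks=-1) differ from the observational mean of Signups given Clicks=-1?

-3.3

Every unit gets Clicks=-1 under the intervention. Signups values become 5, 2, 1, 8, 0; E[Signups|do(Clicks=-1)] = 3.2.
Conditioning on Clicks=-1 selects the 2 unit(s) with Reach ∈ {4, 7}. Their Signups values: 5, 8. Mean = 6.5.
Difference = 3.2 − 6.5 = -3.3.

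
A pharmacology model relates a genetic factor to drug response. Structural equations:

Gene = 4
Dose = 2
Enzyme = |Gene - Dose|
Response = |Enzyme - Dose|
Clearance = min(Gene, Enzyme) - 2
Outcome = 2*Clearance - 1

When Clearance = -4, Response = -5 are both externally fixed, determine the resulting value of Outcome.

Setting Clearance = -4, Response = -5 by intervention discards those variables' equations.
Outcome = 2*Clearance - 1  [with Clearance=-4]  = -9

-9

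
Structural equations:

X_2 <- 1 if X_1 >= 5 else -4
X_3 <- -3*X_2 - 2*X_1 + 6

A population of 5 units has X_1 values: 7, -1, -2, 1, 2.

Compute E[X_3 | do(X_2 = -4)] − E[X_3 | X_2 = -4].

Under do(X_2=-4), X_2's equation is replaced by X_2=-4 for every unit. Per-unit X_3: 4, 20, 22, 16, 14. Mean = 15.2.
Conditioning on X_2=-4 selects the 4 unit(s) with X_1 ∈ {-1, -2, 1, 2}. Their X_3 values: 20, 22, 16, 14. Mean = 18.
Difference = 15.2 − 18 = -2.8.

-2.8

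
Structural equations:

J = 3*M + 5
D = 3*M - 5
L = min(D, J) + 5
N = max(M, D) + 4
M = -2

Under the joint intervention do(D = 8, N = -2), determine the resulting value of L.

4

Setting D = 8, N = -2 by intervention discards those variables' equations.
J = 3*M + 5  [with M=-2]  = -1
L = min(D, J) + 5  [with D=8, J=-1]  = 4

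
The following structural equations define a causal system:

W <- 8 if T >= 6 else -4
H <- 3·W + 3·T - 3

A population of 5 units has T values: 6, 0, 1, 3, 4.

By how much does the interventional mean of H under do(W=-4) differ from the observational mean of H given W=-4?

do(W=-4) breaks W's dependence on T. With W=-4 fixed, H across the units is 3, -15, -12, -6, -3, mean -6.6.
Observing W=-4 restricts to units where W's equation naturally yields -4: T ∈ {0, 1, 3, 4}. In that subpopulation H = -15, -12, -6, -3, mean -9.
Difference = -6.6 − (-9) = 2.4.

2.4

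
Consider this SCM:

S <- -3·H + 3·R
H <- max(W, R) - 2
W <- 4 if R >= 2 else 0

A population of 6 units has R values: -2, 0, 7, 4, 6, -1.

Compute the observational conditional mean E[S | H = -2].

Conditioning on H=-2 selects the 3 unit(s) with R ∈ {-2, 0, -1}. Their S values: 0, 6, 3. Mean = 3.

3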